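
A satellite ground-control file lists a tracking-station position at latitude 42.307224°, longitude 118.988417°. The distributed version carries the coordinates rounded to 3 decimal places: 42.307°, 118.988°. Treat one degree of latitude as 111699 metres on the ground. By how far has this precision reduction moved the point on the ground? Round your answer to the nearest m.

The latitude changed by +0.000224° and the longitude by +0.000417°.
North–south shift: 0.000224 × 111699 = 25.0206 m.
E–W at 42.307°: 0.000417° × 111699 × cos 42.307° = 0.000417 × 111699 × 0.7395 ≈ 34.4471 m.
Hypotenuse of the two orthogonal shifts: √(25.0206² + 34.4471²) = 42.575 m.

43 m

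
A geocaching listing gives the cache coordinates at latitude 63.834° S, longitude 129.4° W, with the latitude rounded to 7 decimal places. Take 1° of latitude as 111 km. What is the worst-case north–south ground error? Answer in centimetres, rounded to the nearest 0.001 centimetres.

0.555 centimetres

Rounding to 7 decimal places leaves the latitude within ±5e-08° of the true value.
North–south distance: 5e-08° × 111000 m/° = 0.00555 m.
That is 0.00555 m = 0.555 cm.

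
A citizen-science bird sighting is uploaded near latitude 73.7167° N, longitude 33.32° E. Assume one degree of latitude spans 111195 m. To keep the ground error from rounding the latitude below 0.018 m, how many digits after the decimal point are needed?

One degree of latitude covers 111195 m.
N decimal places → at most half a unit in the last place, 0.5 × 10⁻ᴺ° = 111195/2 × 10⁻ᴺ m.
Setting 55597.5 × 10⁻ᴺ ≤ 0.018 gives 10ᴺ ≥ 3.089e+06, i.e. N ≥ 6.49.
N = 6 would give 0.0556 m (too coarse); N = 7 gives 0.00556 m ≤ 0.018 m.

7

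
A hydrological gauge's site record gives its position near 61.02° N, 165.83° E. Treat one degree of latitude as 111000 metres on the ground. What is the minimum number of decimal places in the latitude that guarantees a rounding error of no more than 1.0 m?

5

One degree of latitude covers 111000 m.
N decimal places → at most half a unit in the last place, 0.5 × 10⁻ᴺ° = 111000/2 × 10⁻ᴺ m.
Setting 55500 × 10⁻ᴺ ≤ 1.0 gives 10ᴺ ≥ 5.55e+04, i.e. N ≥ 4.74.
At 4 places the error can reach 5.55 m, but 5 places keeps it to 0.555 m.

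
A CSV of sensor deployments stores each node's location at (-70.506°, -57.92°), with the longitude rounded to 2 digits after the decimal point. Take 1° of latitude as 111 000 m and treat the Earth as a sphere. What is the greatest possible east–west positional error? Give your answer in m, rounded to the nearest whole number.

185 m

Rounding to 2 decimal places leaves the longitude within ±0.005° of the true value.
At latitude 70.506° a degree of longitude spans 111000 m × cos 70.506° = 111000 × 0.3337 ≈ 37041.6 m.
East–west error: 0.005° × 37041.6 m/° ≈ 185.208 m.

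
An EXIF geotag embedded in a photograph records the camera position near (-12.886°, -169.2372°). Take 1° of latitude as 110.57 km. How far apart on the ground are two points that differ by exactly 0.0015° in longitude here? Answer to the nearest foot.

530 feet

One degree of longitude here spans 110570 × cos 12.886° = 110570 × 0.9748 ≈ 107785 m; 0.0015° of that is 161.678 m.
Converting: 161.678 m × 3.2808 ft/m ≈ 530.44 ft.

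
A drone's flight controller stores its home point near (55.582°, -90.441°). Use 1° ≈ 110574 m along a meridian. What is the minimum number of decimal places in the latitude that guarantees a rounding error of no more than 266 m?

One degree of latitude covers 110574 m.
Rounding to N decimal places gives at most 0.5 × 10⁻ᴺ degrees of error, i.e. 0.5 × 10⁻ᴺ × 110574 m.
Setting 55287 × 10⁻ᴺ ≤ 266 gives 10ᴺ ≥ 207.8, i.e. N ≥ 2.32.
So 3 decimal places suffice (55.3 m); 2 would allow up to 553 m.

3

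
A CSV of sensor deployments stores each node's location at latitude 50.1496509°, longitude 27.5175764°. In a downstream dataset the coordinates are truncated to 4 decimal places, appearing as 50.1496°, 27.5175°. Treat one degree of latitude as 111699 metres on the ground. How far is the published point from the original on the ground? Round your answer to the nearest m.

8 m

The latitude changed by +0.0000509° and the longitude by +0.0000764°.
North–south shift: 0.0000509 × 111699 = 5.68548 m.
East–west at this latitude: 0.0000764° × 111699 × cos 50.1496° ≈ 0.0000764 × 71575.1 = 5.46834 m.
Hypotenuse of the two orthogonal shifts: √(5.68548² + 5.46834²) = 7.88843 m.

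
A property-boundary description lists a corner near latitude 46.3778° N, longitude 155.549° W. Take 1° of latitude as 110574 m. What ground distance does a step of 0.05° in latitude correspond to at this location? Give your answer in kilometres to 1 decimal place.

5.5 kilometres

0.05° × 110574 m/° = 5528.7 m.
That is 5528.7 m = 5.5287 km.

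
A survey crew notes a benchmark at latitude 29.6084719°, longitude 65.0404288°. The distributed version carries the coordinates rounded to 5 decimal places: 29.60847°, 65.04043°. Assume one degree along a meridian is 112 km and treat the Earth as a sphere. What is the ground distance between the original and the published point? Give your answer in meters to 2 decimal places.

0.24 meters

The latitude changed by +0.0000019° and the longitude by -0.0000012°.
North–south shift: 0.0000019 × 112000 = 0.2128 m.
E–W at 29.6085°: -0.0000012° × 112000 × cos 29.6085° = -0.0000012 × 112000 × 0.8694 ≈ -0.11685 m.
Distance: √(0.2128² + 0.11685²) ≈ 0.242771 m.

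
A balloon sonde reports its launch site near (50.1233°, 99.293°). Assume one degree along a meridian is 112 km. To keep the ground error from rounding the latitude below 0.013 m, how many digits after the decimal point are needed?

One degree of latitude covers 112000 m.
N decimal places → at most half a unit in the last place, 0.5 × 10⁻ᴺ° = 112000/2 × 10⁻ᴺ m.
Setting 56000 × 10⁻ᴺ ≤ 0.013 gives 10ᴺ ≥ 4.308e+06, i.e. N ≥ 6.63.
N = 6 would give 0.056 m (too coarse); N = 7 gives 0.0056 m ≤ 0.013 m.

7 decimal places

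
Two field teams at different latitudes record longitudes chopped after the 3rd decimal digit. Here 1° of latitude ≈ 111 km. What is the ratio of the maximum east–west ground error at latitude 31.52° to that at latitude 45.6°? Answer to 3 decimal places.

Truncating at 3 decimal places can drop up to a full unit in the last place, so the longitude may be off by as much as 0.001°.
At 31.52°: 0.001° × 111000 × cos 31.52° = 0.001 × 111000 × 0.8525 ≈ 94.623 m.
Error at 45.6° = 0.001° × 111000 × cos 45.6° ≈ 111 × 0.6997 = 77.663 m.
Ratio: 94.623 / 77.663 = cos 31.52° / cos 45.6° ≈ 1.2184.

1.218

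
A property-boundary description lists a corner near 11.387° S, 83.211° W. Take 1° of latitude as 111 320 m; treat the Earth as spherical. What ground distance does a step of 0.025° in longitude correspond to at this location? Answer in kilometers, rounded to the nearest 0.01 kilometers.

2.73 kilometers

One degree of longitude here spans 111320 × cos 11.387° = 111320 × 0.9803 ≈ 109129 m; 0.025° of that is 2728.22 m.
That is 2728.22 m = 2.7282 km.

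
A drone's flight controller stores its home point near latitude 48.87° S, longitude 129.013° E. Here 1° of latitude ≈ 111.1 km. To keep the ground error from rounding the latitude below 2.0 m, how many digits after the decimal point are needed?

5

One degree of latitude covers 111100 m.
N decimal places → at most half a unit in the last place, 0.5 × 10⁻ᴺ° = 111100/2 × 10⁻ᴺ m.
Need 0.5 × 111100 × 10⁻ᴺ ≤ 2.0 → 10⁻ᴺ ≤ 3.600e-05, so N ≥ 4.44.
So 5 decimal places suffice (0.555 m); 4 would allow up to 5.56 m.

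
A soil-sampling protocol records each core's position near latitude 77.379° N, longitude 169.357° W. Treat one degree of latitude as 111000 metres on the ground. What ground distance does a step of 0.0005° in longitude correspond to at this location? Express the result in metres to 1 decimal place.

12.1 metres

One degree of longitude here spans 111000 × cos 77.379° = 111000 × 0.2185 ≈ 24253.6 m; 0.0005° of that is 12.1268 m.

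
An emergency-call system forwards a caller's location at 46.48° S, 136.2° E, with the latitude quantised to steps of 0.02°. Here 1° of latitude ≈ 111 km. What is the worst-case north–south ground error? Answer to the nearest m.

1110 m

With a 0.02° grid the true value lies within half a step, ±0.02°/2 = ±0.01°, of the stored one.
Along the meridian that is 0.01° × 111000 m/° = 1110 m.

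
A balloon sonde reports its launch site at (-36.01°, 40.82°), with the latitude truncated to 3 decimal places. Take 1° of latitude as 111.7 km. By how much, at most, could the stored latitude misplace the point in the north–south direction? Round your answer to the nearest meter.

Truncating at 3 decimal places can drop up to a full unit in the last place, so the latitude may be off by as much as 0.001°.
Along the meridian that is 0.001° × 111700 m/° = 111.7 m.

112 meters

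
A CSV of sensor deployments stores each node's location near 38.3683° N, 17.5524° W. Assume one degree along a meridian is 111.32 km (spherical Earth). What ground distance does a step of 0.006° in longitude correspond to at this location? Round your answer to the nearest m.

524 m

At 38.3683° a degree of longitude is 111320 × cos 38.3683° ≈ 87279 m, so 0.006° corresponds to 523.674 m.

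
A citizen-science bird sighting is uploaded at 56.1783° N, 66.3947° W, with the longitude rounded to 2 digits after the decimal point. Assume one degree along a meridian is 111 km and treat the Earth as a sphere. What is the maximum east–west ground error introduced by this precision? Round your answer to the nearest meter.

309 meters

Rounding to 2 decimal places leaves the longitude within ±0.005° of the true value.
One degree of longitude at 56.1783° is 111000 × cos 56.1783° ≈ 111000 × 0.5566 = 61783.7 m.
East–west error: 0.005° × 61783.7 m/° ≈ 308.919 m.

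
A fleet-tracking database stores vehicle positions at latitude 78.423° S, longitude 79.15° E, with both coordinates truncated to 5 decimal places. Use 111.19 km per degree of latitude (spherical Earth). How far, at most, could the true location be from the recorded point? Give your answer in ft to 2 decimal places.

Truncating at 5 decimal places can drop up to a full unit in the last place, so each coordinate may be off by as much as 1e-05°.
N–S: 1e-05° × 111190 m/° = 1.1119 m.
East–west component at 78.423°: 1e-05° × 111190 × cos 78.423° ≈ 1e-05 × 22314.1 ≈ 0.223141 m.
The two errors are perpendicular, so the maximum displacement is √(1.1119² + 0.223141²) ≈ 1.13407 m.
In feet: 1.13407 m ÷ 0.3048 ≈ 3.7207 ft.

3.72 ft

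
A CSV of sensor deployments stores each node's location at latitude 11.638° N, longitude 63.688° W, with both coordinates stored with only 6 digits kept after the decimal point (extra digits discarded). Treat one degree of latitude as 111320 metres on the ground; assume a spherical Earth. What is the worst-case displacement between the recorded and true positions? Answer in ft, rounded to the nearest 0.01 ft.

0.51 ft

Truncating at 6 decimal places can drop up to a full unit in the last place, so each coordinate may be off by as much as 1e-06°.
N–S: 1e-06° × 111320 m/° = 0.11132 m.
E–W at 11.638°: 1e-06° × 111320 × cos 11.638° = 1e-06 × 111320 × 0.9794 ≈ 0.109031 m.
The two errors are perpendicular, so the maximum displacement is √(0.11132² + 0.109031²) ≈ 0.15582 m.
In feet: 0.15582 m ÷ 0.3048 ≈ 0.51122 ft.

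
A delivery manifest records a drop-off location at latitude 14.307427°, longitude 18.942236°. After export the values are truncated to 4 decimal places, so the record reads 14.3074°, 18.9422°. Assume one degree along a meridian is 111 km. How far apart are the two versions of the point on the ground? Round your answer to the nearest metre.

5 metres

Δlat = 14.307427 − 14.3074 = +0.000027°; Δlon = 18.942236 − 18.9422 = +0.000036°.
N–S: 0.000027° × 111000 m/° = 2.997 m.
East–west at this latitude: 0.000036° × 111000 × cos 14.3074° ≈ 0.000036 × 107557 = 3.87206 m.
Combined displacement = (2.997² + 3.87206²)^½ ≈ 4.89641 m.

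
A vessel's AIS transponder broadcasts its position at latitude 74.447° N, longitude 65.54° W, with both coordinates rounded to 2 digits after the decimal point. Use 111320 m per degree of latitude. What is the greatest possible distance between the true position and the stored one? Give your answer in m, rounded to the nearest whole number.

576 m

Rounding to 2 decimal places leaves each coordinate within ±0.005° of the true value.
N–S: 0.005° × 111320 m/° = 556.6 m.
East–west component at 74.447°: 0.005° × 111320 × cos 74.447° ≈ 0.005 × 29848.2 ≈ 149.241 m.
The two errors are perpendicular, so the maximum displacement is √(556.6² + 149.241²) ≈ 576.261 m.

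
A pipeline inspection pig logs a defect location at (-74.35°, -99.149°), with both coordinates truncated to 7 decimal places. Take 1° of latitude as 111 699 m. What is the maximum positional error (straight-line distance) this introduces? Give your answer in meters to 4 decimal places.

0.0116 meters

Truncating at 7 decimal places can drop up to a full unit in the last place, so each coordinate may be off by as much as 1e-07°.
North–south component: 1e-07° × 111699 = 0.0111699 m.
Longitude error → 1e-07 × 111699 × cos 74.35° = 1e-07 × 111699 × 0.2698 ≈ 0.00301319 m.
Worst case both components are at the extreme and orthogonal: √(0.0111699² + 0.00301319²) ≈ 0.0115692 m.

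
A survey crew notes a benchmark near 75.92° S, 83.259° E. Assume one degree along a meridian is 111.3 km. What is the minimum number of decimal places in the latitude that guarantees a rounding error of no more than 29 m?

One degree of latitude covers 111300 m.
With N decimal places the half-ulp bound is 0.5·10⁻ᴺ°, or 0.5·10⁻ᴺ × 111300 m on the ground.
Setting 55650 × 10⁻ᴺ ≤ 29 gives 10ᴺ ≥ 1919, i.e. N ≥ 3.28.
So 4 decimal places suffice (5.57 m); 3 would allow up to 55.6 m.

4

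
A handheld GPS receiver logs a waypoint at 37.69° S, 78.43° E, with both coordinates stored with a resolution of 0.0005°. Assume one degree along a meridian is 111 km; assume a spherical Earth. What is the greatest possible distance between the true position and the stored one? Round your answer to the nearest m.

35 m

With a 0.0005° grid the true value lies within half a step, ±0.0005°/2 = ±0.00025°, of the stored one.
Latitude error → 0.00025 × 111000 = 27.75 m along the meridian.
E–W at 37.69°: 0.00025° × 111000 × cos 37.69° = 0.00025 × 111000 × 0.7913 ≈ 21.9594 m.
Worst case both components are at the extreme and orthogonal: √(27.75² + 21.9594²) ≈ 35.3875 m.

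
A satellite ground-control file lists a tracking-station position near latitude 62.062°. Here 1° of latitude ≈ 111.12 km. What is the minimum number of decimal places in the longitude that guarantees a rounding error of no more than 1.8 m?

5 decimal places

At 62.062° one degree of longitude covers 111120 × cos 62.062° ≈ 111120 × 0.4685 ≈ 52061.5 m.
N decimal places → at most half a unit in the last place, 0.5 × 10⁻ᴺ° = 52061.5/2 × 10⁻ᴺ m.
Need 0.5 × 52061.5 × 10⁻ᴺ ≤ 1.8 → 10⁻ᴺ ≤ 6.915e-05, so N ≥ 4.16.
N = 4 would give 2.6 m (too coarse); N = 5 gives 0.26 m ≤ 1.8 m.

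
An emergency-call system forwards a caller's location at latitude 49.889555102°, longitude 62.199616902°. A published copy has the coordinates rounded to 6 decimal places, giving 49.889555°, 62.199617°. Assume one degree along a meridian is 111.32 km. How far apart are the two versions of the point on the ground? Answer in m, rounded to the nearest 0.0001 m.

0.0134 m

Δlat = 49.889555102 − 49.889555 = +0.000000102°; Δlon = 62.199616902 − 62.199617 = -0.000000098°.
North–south shift: 0.000000102 × 111320 = 0.0113546 m.
East–west at this latitude: -0.000000098° × 111320 × cos 49.8896° ≈ -0.000000098 × 71719.4 = -0.0070285 m.
Combined displacement = (0.0113546² + 0.0070285²)^½ ≈ 0.0133539 m.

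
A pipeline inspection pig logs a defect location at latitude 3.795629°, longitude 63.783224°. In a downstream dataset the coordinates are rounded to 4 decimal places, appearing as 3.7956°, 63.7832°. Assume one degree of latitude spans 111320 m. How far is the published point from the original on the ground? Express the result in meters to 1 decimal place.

4.2 meters

Δlat = 3.795629 − 3.7956 = +0.000029°; Δlon = 63.783224 − 63.7832 = +0.000024°.
N–S: 0.000029° × 111320 m/° = 3.22828 m.
East–west at this latitude: 0.000024° × 111320 × cos 3.7956° ≈ 0.000024 × 111076 = 2.66582 m.
Combined displacement = (3.22828² + 2.66582²)^½ ≈ 4.18669 m.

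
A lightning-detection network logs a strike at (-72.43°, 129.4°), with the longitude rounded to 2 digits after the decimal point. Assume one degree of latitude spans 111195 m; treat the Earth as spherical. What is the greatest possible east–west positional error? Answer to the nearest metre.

Rounding to 2 decimal places leaves the longitude within ±0.005° of the true value.
At latitude 72.43° a degree of longitude spans 111195 m × cos 72.43° = 111195 × 0.3019 ≈ 33566.5 m.
East–west error: 0.005° × 33566.5 m/° ≈ 167.833 m.

168 metres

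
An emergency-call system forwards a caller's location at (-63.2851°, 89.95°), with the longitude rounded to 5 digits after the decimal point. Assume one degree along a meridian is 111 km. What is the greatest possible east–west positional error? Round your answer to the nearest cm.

25 cm

Rounding to 5 decimal places leaves the longitude within ±5e-06° of the true value.
One degree of longitude at 63.2851° is 111000 × cos 63.2851° ≈ 111000 × 0.4496 = 49900.2 m.
Maximum E–W displacement: 5e-06 × 49900.2 = 0.249501 m.
That is 0.249501 m = 24.95 cm.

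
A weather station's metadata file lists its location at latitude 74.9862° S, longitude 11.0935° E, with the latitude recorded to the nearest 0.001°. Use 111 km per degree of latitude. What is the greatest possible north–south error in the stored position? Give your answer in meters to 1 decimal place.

Rounding to 3 decimal places leaves the latitude within ±0.0005° of the true value.
North–south distance: 0.0005° × 111000 m/° = 55.5 m.

55.5 meters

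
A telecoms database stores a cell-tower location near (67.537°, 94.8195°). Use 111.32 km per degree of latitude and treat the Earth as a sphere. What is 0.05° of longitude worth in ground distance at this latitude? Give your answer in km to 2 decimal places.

2.13 km

0.05° of longitude at 67.537° is 0.05 × 111320 × cos 67.537° ≈ 0.05 × 42533.9 = 2126.69 m.
That is 2126.69 m = 2.1267 km.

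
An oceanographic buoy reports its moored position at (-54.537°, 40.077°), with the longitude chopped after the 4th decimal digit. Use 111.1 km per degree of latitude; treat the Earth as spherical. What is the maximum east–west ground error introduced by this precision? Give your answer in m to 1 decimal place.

6.4 m

Truncating at 4 decimal places can drop up to a full unit in the last place, so the longitude may be off by as much as 0.0001°.
Parallels shrink by cos φ, so at 54.537° a degree of longitude is 111100 × 0.5802 ≈ 64457.7 m.
Maximum E–W displacement: 0.0001 × 64457.7 = 6.44577 m.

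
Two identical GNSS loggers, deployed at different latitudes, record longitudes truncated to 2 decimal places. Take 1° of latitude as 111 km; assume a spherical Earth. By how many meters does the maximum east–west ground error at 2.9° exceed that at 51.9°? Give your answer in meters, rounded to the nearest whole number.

Truncating at 2 decimal places can drop up to a full unit in the last place, so the longitude may be off by as much as 0.01°.
Error at 2.9° = 0.01° × 111000 × cos 2.9° ≈ 1110 × 0.9987 = 1108.6 m.
Error at 51.9° = 0.01° × 111000 × cos 51.9° ≈ 1110 × 0.6170 = 684.91 m.
Difference: 1108.6 − 684.91 = 423.67 m.

424 meters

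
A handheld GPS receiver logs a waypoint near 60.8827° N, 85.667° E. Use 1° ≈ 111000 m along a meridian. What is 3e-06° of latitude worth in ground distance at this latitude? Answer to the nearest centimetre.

33 centimetres

Along a meridian 3e-06° is 3e-06 × 111000 = 0.333 m.
That is 0.333 m = 33.3 cm.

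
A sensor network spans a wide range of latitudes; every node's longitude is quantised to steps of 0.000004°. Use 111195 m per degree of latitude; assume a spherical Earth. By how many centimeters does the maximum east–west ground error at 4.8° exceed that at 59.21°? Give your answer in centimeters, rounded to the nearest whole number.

11 centimeters

With a 0.000004° grid the true value lies within half a step, ±0.000004°/2 = ±2e-06°, of the stored one.
Error at 4.8° = 2e-06° × 111195 × cos 4.8° ≈ 0.22239 × 0.9965 = 0.22161 m.
Error at 59.21° = 2e-06° × 111195 × cos 59.21° ≈ 0.22239 × 0.5119 = 0.11384 m.
So the lower-latitude error exceeds the higher by 0.22161 − 0.11384 = 0.10777 m.
That is 0.10777 m = 10.777 cm.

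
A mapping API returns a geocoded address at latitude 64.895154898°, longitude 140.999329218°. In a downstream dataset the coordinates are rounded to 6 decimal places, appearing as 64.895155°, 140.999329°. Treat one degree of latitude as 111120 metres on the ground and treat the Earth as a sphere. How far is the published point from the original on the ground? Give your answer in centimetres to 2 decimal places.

The latitude changed by -0.000000102° and the longitude by +0.000000218°.
North–south shift: -0.000000102 × 111120 = -0.0113342 m.
E–W at 64.8952°: 0.000000218° × 111120 × cos 64.8952° = 0.000000218 × 111120 × 0.4243 ≈ 0.0102777 m.
Combined displacement = (0.0113342² + 0.0102777²)^½ ≈ 0.0153002 m.
That is 0.0153002 m = 1.53 cm.

1.53 centimetres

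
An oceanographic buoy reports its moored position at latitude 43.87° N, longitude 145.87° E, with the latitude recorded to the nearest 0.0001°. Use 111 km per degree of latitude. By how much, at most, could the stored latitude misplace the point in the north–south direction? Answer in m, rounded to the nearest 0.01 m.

5.55 m

Rounding to 4 decimal places leaves the latitude within ±5e-05° of the true value.
Along the meridian that is 5e-05° × 111000 m/° = 5.55 m.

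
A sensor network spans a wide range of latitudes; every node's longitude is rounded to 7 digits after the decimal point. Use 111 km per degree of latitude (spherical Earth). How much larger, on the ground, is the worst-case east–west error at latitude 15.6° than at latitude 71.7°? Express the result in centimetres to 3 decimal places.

0.360 centimetres

Rounding to 7 decimal places leaves the longitude within ±5e-08° of the true value.
At 15.6°: 5e-08° × 111000 × cos 15.6° = 5e-08 × 111000 × 0.9632 ≈ 0.0053456 m.
Error at 71.7° = 5e-08° × 111000 × cos 71.7° ≈ 0.00555 × 0.3140 = 0.0017427 m.
So the lower-latitude error exceeds the higher by 0.0053456 − 0.0017427 = 0.0036029 m.
That is 0.00360289 m = 0.36029 cm.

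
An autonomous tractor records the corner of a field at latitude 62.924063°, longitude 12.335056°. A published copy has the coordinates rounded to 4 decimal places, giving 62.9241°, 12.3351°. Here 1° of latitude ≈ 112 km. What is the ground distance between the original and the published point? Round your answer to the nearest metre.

Δlat = 62.924063 − 62.9241 = -0.000037°; Δlon = 12.335056 − 12.3351 = -0.000044°.
N–S: -0.000037° × 112000 m/° = -4.144 m.
East–west at this latitude: -0.000044° × 112000 × cos 62.9241° ≈ -0.000044 × 50979.1 = -2.24308 m.
Hypotenuse of the two orthogonal shifts: √(4.144² + 2.24308²) = 4.71213 m.

5 metres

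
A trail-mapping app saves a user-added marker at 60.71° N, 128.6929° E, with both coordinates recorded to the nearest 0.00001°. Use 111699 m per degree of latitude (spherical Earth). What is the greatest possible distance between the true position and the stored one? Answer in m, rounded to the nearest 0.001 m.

Rounding to 5 decimal places leaves each coordinate within ±5e-06° of the true value.
N–S: 5e-06° × 111699 m/° = 0.558495 m.
E–W at 60.71°: 5e-06° × 111699 × cos 60.71° = 5e-06 × 111699 × 0.4892 ≈ 0.273233 m.
Combining orthogonally: (0.558495² + 0.273233²)^½ ≈ 0.62175 m.

0.622 m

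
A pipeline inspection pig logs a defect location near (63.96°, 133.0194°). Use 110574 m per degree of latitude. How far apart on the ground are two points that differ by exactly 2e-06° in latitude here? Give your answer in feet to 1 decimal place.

0.7 feet

2e-06° × 110574 m/° = 0.221148 m.
In feet: 0.221148 m ÷ 0.3048 ≈ 0.72555 ft.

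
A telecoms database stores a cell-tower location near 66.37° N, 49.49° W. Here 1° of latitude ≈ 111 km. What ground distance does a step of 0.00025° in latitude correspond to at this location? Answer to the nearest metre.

Along a meridian 0.00025° is 0.00025 × 111000 = 27.75 m.

28 metres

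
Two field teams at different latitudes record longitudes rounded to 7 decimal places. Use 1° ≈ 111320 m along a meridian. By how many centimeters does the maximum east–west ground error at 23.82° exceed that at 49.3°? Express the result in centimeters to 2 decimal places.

0.15 centimeters

Rounding to 7 decimal places leaves the longitude within ±5e-08° of the true value.
Error at 23.82° = 5e-08° × 111320 × cos 23.82° ≈ 0.005566 × 0.9148 = 0.0050919 m.
At 49.3°: 5e-08° × 111320 × cos 49.3° = 5e-08 × 111320 × 0.6521 ≈ 0.0036296 m.
So the lower-latitude error exceeds the higher by 0.0050919 − 0.0036296 = 0.0014623 m.
That is 0.0014623 m = 0.14623 cm.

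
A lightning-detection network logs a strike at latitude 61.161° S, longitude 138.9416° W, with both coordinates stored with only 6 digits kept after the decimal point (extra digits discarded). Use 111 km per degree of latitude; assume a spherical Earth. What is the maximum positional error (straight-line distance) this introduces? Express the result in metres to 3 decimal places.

0.123 metres

Truncating at 6 decimal places can drop up to a full unit in the last place, so each coordinate may be off by as much as 1e-06°.
North–south component: 1e-06° × 111000 = 0.111 m.
E–W at 61.161°: 1e-06° × 111000 × cos 61.161° = 1e-06 × 111000 × 0.4824 ≈ 0.0535409 m.
The two errors are perpendicular, so the maximum displacement is √(0.111² + 0.0535409²) ≈ 0.123238 m.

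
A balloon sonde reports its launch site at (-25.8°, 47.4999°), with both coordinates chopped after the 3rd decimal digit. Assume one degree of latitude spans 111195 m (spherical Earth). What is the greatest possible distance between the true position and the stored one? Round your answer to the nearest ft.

491 ft

Truncating at 3 decimal places can drop up to a full unit in the last place, so each coordinate may be off by as much as 0.001°.
North–south component: 0.001° × 111195 = 111.195 m.
Longitude error → 0.001 × 111195 × cos 25.8° = 0.001 × 111195 × 0.9003 ≈ 100.111 m.
The two errors are perpendicular, so the maximum displacement is √(111.195² + 100.111²) ≈ 149.621 m.
In feet: 149.621 m ÷ 0.3048 ≈ 490.88 ft.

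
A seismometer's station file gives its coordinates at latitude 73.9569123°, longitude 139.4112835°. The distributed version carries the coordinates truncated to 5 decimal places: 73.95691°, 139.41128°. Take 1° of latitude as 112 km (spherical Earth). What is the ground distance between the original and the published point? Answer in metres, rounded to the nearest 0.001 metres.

0.279 metres

The latitude changed by +0.0000023° and the longitude by +0.0000035°.
N–S: 0.0000023° × 112000 m/° = 0.2576 m.
E–W at 73.9569°: 0.0000035° × 112000 × cos 73.9569° = 0.0000035 × 112000 × 0.2764 ≈ 0.108333 m.
Distance: √(0.2576² + 0.108333²) ≈ 0.279453 m.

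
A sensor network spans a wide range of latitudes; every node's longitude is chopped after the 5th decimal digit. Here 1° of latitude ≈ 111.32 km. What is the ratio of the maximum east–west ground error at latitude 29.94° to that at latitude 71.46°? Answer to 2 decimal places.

2.73

Truncating at 5 decimal places can drop up to a full unit in the last place, so the longitude may be off by as much as 1e-05°.
At 29.94°: 1e-05° × 111320 × cos 29.94° = 1e-05 × 111320 × 0.8665 ≈ 0.96464 m.
At 71.46°: 1e-05° × 111320 × cos 71.46° = 1e-05 × 111320 × 0.3180 ≈ 0.35396 m.
Ratio: 0.96464 / 0.35396 = cos 29.94° / cos 71.46° ≈ 2.7253.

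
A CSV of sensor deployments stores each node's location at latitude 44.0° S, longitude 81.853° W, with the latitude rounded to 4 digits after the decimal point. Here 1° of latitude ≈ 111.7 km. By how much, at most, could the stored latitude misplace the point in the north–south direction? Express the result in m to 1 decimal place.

5.6 m

Rounding to 4 decimal places leaves the latitude within ±5e-05° of the true value.
So the N–S error is at most 5e-05 × 111700 = 5.585 m.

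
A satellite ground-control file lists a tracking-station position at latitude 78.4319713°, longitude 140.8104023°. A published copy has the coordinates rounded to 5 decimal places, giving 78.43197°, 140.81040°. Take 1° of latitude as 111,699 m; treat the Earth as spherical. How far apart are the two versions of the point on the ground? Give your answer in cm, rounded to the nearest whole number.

The latitude changed by +0.0000013° and the longitude by +0.0000023°.
North–south shift: 0.0000013 × 111699 = 0.145209 m.
East–west at this latitude: 0.0000023° × 111699 × cos 78.432° ≈ 0.0000023 × 22399.1 = 0.051518 m.
Hypotenuse of the two orthogonal shifts: √(0.145209² + 0.051518²) = 0.154077 m.
That is 0.154077 m = 15.408 cm.

15 cm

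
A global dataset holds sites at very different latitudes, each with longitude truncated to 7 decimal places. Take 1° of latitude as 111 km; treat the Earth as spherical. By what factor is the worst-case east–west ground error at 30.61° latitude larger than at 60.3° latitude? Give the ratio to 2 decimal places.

Truncating at 7 decimal places can drop up to a full unit in the last place, so the longitude may be off by as much as 1e-07°.
Error at 30.61° = 1e-07° × 111000 × cos 30.61° ≈ 0.0111 × 0.8607 = 0.0095533 m.
At 60.3°: 1e-07° × 111000 × cos 60.3° = 1e-07 × 111000 × 0.4955 ≈ 0.0054996 m.
Ratio: 0.0095533 / 0.0054996 = cos 30.61° / cos 60.3° ≈ 1.7371.

1.74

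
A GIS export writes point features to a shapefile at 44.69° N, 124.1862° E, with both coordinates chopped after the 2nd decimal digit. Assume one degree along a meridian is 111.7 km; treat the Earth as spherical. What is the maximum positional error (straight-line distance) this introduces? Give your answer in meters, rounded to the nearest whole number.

Truncating at 2 decimal places can drop up to a full unit in the last place, so each coordinate may be off by as much as 0.01°.
N–S: 0.01° × 111700 m/° = 1117 m.
East–west component at 44.69°: 0.01° × 111700 × cos 44.69° ≈ 0.01 × 79410 ≈ 794.1 m.
The two errors are perpendicular, so the maximum displacement is √(1117² + 794.1²) ≈ 1370.51 m.

1371 meters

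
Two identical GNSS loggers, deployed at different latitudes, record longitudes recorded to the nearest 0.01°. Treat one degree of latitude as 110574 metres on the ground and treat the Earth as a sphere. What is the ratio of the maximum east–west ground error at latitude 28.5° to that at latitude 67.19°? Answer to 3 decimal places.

Rounding to 2 decimal places leaves the longitude within ±0.005° of the true value.
Error at 28.5° = 0.005° × 110574 × cos 28.5° ≈ 552.87 × 0.8788 = 485.87 m.
At 67.19°: 0.005° × 110574 × cos 67.19° = 0.005 × 110574 × 0.3877 ≈ 214.33 m.
The ratio reduces to cos 28.5° / cos 67.19° = 0.8788/0.3877 ≈ 2.2669.

2.267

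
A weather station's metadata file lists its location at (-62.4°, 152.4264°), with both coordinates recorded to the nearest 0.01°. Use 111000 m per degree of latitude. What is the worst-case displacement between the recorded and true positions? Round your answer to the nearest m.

612 m

Rounding to 2 decimal places leaves each coordinate within ±0.005° of the true value.
North–south component: 0.005° × 111000 = 555 m.
East–west component at 62.4°: 0.005° × 111000 × cos 62.4° ≈ 0.005 × 51425.9 ≈ 257.129 m.
The two errors are perpendicular, so the maximum displacement is √(555² + 257.129²) ≈ 611.67 m.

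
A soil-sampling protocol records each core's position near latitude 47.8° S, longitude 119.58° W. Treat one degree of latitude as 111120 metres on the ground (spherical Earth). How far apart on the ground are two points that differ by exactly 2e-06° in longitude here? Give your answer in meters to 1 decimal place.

At 47.8° a degree of longitude is 111120 × cos 47.8° ≈ 74641.6 m, so 2e-06° corresponds to 0.149283 m.

0.1 meters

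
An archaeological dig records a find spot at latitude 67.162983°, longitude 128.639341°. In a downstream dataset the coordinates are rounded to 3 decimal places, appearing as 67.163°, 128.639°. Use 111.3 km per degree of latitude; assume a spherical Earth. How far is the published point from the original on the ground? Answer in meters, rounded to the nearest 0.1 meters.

14.9 meters

Δlat = 67.162983 − 67.163 = -0.000017°; Δlon = 128.639341 − 128.639 = +0.000341°.
N–S: -0.000017° × 111300 m/° = -1.8921 m.
East–west at this latitude: 0.000341° × 111300 × cos 67.163° ≈ 0.000341 × 43196.7 = 14.7301 m.
Combined displacement = (1.8921² + 14.7301²)^½ ≈ 14.8511 m.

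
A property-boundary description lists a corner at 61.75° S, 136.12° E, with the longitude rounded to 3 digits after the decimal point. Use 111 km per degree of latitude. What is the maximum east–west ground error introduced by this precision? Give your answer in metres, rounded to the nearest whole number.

Rounding to 3 decimal places leaves the longitude within ±0.0005° of the true value.
Parallels shrink by cos φ, so at 61.75° a degree of longitude is 111000 × 0.4733 ≈ 52538.5 m.
Maximum E–W displacement: 0.0005 × 52538.5 = 26.2692 m.

26 metres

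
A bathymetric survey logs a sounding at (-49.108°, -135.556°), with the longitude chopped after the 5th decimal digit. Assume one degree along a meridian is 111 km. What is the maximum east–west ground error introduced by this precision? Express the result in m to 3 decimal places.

0.727 m

Truncating at 5 decimal places can drop up to a full unit in the last place, so the longitude may be off by as much as 1e-05°.
Parallels shrink by cos φ, so at 49.108° a degree of longitude is 111000 × 0.6546 ≈ 72664.5 m.
East–west error: 1e-05° × 72664.5 m/° ≈ 0.726645 m.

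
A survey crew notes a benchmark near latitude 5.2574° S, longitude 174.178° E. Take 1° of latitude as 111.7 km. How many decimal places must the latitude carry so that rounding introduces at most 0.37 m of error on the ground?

6 decimal places

One degree of latitude covers 111700 m.
N decimal places → at most half a unit in the last place, 0.5 × 10⁻ᴺ° = 111700/2 × 10⁻ᴺ m.
Setting 55850 × 10⁻ᴺ ≤ 0.37 gives 10ᴺ ≥ 1.509e+05, i.e. N ≥ 5.18.
So 6 decimal places suffice (0.0558 m); 5 would allow up to 0.558 m.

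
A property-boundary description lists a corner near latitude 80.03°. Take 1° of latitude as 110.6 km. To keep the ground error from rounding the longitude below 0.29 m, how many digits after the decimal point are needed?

5

At 80.03° one degree of longitude covers 110600 × cos 80.03° ≈ 110600 × 0.1731 ≈ 19148.5 m.
Rounding to N decimal places gives at most 0.5 × 10⁻ᴺ degrees of error, i.e. 0.5 × 10⁻ᴺ × 19148.5 m.
Need 0.5 × 19148.5 × 10⁻ᴺ ≤ 0.29 → 10⁻ᴺ ≤ 3.029e-05, so N ≥ 4.52.
N = 4 would give 0.957 m (too coarse); N = 5 gives 0.0957 m ≤ 0.29 m.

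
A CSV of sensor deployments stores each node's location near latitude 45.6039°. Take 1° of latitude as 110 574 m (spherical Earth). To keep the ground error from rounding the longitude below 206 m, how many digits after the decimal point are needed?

At 45.6039° one degree of longitude covers 110574 × cos 45.6039° ≈ 110574 × 0.6996 ≈ 77359.2 m.
Rounding to N decimal places gives at most 0.5 × 10⁻ᴺ degrees of error, i.e. 0.5 × 10⁻ᴺ × 77359.2 m.
Setting 38679.6 × 10⁻ᴺ ≤ 206 gives 10ᴺ ≥ 187.8, i.e. N ≥ 2.27.
At 2 places the error can reach 387 m, but 3 places keeps it to 38.7 m.

3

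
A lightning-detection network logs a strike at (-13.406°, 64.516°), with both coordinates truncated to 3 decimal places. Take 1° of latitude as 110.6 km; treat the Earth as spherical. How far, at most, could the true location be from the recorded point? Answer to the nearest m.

154 m

Truncating at 3 decimal places can drop up to a full unit in the last place, so each coordinate may be off by as much as 0.001°.
North–south component: 0.001° × 110600 = 110.6 m.
East–west component at 13.406°: 0.001° × 110600 × cos 13.406° ≈ 0.001 × 107586 ≈ 107.586 m.
Worst case both components are at the extreme and orthogonal: √(110.6² + 107.586²) ≈ 154.296 m.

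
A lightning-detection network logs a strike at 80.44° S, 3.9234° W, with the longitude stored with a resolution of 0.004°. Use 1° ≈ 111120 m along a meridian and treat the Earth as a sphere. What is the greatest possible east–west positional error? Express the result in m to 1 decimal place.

With a 0.004° grid the true value lies within half a step, ±0.004°/2 = ±0.002°, of the stored one.
One degree of longitude at 80.44° is 111120 × cos 80.44° ≈ 111120 × 0.1661 = 18454.8 m.
Maximum E–W displacement: 0.002 × 18454.8 = 36.9097 m.

36.9 m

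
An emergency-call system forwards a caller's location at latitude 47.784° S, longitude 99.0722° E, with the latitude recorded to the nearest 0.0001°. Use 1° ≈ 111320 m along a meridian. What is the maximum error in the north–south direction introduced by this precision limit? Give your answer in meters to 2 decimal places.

Rounding to 4 decimal places leaves the latitude within ±5e-05° of the true value.
North–south distance: 5e-05° × 111320 m/° = 5.566 m.

5.57 meters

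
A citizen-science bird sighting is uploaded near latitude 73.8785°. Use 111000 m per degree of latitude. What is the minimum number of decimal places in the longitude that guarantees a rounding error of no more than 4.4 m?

4

At 73.8785° one degree of longitude covers 111000 × cos 73.8785° ≈ 111000 × 0.2777 ≈ 30821.9 m.
With N decimal places the half-ulp bound is 0.5·10⁻ᴺ°, or 0.5·10⁻ᴺ × 30821.9 m on the ground.
Need 0.5 × 30821.9 × 10⁻ᴺ ≤ 4.4 → 10⁻ᴺ ≤ 2.855e-04, so N ≥ 3.54.
N = 3 would give 15.4 m (too coarse); N = 4 gives 1.54 m ≤ 4.4 m.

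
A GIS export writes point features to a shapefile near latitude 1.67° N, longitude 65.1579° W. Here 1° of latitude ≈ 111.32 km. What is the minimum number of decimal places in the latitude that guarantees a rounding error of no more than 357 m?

One degree of latitude covers 111320 m.
With N decimal places the half-ulp bound is 0.5·10⁻ᴺ°, or 0.5·10⁻ᴺ × 111320 m on the ground.
Need 0.5 × 111320 × 10⁻ᴺ ≤ 357 → 10⁻ᴺ ≤ 6.414e-03, so N ≥ 2.19.
N = 2 would give 557 m (too coarse); N = 3 gives 55.7 m ≤ 357 m.

3 decimal places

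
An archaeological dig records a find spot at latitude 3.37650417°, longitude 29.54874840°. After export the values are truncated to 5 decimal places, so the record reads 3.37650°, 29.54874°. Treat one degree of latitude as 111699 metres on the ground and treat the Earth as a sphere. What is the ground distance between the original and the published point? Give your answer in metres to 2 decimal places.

Δlat = 3.37650417 − 3.37650 = +0.00000417°; Δlon = 29.54874840 − 29.54874 = +0.00000840°.
North–south shift: 0.00000417 × 111699 = 0.465785 m.
East–west at this latitude: 0.00000840° × 111699 × cos 3.3765° ≈ 0.00000840 × 111505 = 0.936643 m.
Distance: √(0.465785² + 0.936643²) ≈ 1.04607 m.

1.05 metres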